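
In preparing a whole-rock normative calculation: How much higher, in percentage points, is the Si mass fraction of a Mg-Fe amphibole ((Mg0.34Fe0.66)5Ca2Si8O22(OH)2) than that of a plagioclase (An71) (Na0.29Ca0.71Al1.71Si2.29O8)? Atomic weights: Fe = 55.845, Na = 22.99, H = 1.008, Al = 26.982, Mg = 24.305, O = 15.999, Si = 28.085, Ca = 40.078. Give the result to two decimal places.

Si in (Mg0.34Fe0.66)5Ca2Si8O22(OH)2: molar mass 916.435 g/mol; 8×28.085 = 224.680 g → 24.52 wt%.
Si in Na0.29Ca0.71Al1.71Si2.29O8: molar mass 273.568 g/mol; 2.29×28.085 = 64.315 g → 23.51 wt%.
Difference = 24.52 − 23.51 = 1.01 percentage points.

1.01 percentage points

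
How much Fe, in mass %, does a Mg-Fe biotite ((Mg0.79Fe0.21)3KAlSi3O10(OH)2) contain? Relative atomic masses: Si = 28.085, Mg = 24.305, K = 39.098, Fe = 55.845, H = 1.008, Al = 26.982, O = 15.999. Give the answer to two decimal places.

8.05 mass %

Formula mass = 2.37*24.305 + 0.63*55.845 + 1*39.098 + 1*26.982 + 3*28.085 + 12*15.999 + 2*1.008 = 437.124 g/mol, of which 35.182 g is Fe.
So Fe makes up 35.182/437.124 = 0.0805 of the mass, i.e. 8.05%.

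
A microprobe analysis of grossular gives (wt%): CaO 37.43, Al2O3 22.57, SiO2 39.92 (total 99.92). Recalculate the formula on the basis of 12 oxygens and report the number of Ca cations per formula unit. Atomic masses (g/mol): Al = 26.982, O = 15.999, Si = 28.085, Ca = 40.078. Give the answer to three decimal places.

3.011 Ca apfu

CaO: 37.43/56.077 = 0.66748 mol → 0.66748 mol Ca, 0.66748 mol O.
Al2O3: 22.57/101.961 = 0.22136 mol → 0.44272 mol Al, 0.66408 mol O.
SiO2: 39.92/60.083 = 0.66441 mol → 0.66441 mol Si, 1.32882 mol O.
Total oxygen = 2.66038 mol. Normalization factor = 12/2.66038 = 4.51063.
Ca per 12 O = 0.66748 × 4.51063 = 3.011.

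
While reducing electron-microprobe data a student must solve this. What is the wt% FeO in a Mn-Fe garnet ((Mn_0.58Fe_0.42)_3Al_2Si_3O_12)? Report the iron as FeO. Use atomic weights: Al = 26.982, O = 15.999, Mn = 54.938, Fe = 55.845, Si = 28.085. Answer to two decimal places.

18.24 wt%

Formula mass = 496.164 g/mol.
1.26 Fe → 1.2600 mol FeO per formula unit; M(FeO) = 71.844, so FeO mass = 90.523 g.
90.523/496.164 × 100 = 18.24 wt%.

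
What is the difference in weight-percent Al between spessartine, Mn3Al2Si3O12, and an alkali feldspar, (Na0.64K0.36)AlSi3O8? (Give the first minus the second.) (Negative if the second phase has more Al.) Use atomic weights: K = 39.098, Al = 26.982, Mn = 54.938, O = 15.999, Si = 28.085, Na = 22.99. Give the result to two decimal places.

0.83 percentage points

First mineral: 53.964 g Al in 495.021 g formula = 10.90 wt% Al.
Second mineral: 26.982 g Al in 268.018 g formula = 10.07 wt% Al.
10.90% − 10.07% gives a difference of 0.83 percentage points.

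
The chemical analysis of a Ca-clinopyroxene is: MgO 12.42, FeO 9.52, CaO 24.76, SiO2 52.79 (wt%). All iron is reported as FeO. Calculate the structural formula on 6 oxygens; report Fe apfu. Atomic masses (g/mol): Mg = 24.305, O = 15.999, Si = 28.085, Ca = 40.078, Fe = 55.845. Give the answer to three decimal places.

12.42 wt% MgO ÷ 40.304 g/mol = 0.30816 mol, giving 0.30816 Mg and 0.30816 O.
9.52 wt% FeO ÷ 71.844 g/mol = 0.13251 mol, giving 0.13251 Fe and 0.13251 O.
24.76 wt% CaO ÷ 56.077 g/mol = 0.44154 mol, giving 0.44154 Ca and 0.44154 O.
52.79 wt% SiO2 ÷ 60.083 g/mol = 0.87862 mol, giving 0.87862 Si and 1.75724 O.
Oxygen sums to 2.63945; scaling by 6/2.63945 = 2.27320 puts the formula on 6 O.
Fe: 0.13251 × 2.27320 = 0.301 atoms per formula unit.

0.301 Fe apfu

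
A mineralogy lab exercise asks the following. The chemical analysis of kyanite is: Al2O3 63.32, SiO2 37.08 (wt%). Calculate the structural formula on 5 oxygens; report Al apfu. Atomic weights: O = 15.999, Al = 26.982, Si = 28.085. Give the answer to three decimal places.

2.005 Al apfu

Al2O3 (M=101.961): mol = 0.62102; Al = 1.24204, O = 1.86306.
SiO2 (M=60.083): mol = 0.61715; Si = 0.61715, O = 1.23430.
ΣO = 3.09736; factor = 5/ΣO = 1.61428.
Al apfu = 1.24204 × 1.61428 = 2.005.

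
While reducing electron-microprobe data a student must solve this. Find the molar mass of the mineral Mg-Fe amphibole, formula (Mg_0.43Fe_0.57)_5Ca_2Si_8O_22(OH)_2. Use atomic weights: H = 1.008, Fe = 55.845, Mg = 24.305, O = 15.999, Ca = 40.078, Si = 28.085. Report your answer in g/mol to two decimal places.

902.24 g/mol

The formula mass is the sum 2.15(24.305) + 2.85(55.845) + 2(40.078) + 8(28.085) + 24(15.999) + 2(1.008).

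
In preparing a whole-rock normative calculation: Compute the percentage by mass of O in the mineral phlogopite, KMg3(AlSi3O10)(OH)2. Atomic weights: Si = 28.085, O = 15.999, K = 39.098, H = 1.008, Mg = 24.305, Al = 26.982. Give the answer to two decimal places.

46.01 wt%

Formula mass = 1·39.098 + 3·24.305 + 1·26.982 + 3·28.085 + 12·15.999 + 2·1.008 = 417.254 g/mol, of which 191.988 g is O.
So O makes up 191.988/417.254 = 0.4601 of the mass, i.e. 46.01%.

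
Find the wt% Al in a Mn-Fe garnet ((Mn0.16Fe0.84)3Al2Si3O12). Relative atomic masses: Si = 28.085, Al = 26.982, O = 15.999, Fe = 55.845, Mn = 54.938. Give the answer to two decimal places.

10.85 weight percent

Molar mass of (Mn0.16Fe0.84)3Al2Si3O12: 0.48*54.938 + 2.52*55.845 + 2*26.982 + 3*28.085 + 12*15.999 = 497.307 g/mol.
Mass of Al per formula unit: 2 × 26.982 = 53.964 g.
Weight fraction Al = 53.964 / 497.307 = 0.1085.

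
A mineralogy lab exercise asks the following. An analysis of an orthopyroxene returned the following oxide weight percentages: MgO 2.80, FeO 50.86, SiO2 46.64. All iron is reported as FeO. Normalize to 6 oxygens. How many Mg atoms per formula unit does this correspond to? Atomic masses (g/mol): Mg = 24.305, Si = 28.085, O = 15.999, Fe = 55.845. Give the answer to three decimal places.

MgO: 2.80/40.304 = 0.06947 mol → 0.06947 mol Mg, 0.06947 mol O.
FeO: 50.86/71.844 = 0.70792 mol → 0.70792 mol Fe, 0.70792 mol O.
SiO2: 46.64/60.083 = 0.77626 mol → 0.77626 mol Si, 1.55252 mol O.
Total oxygen = 2.32991 mol. Normalization factor = 6/2.32991 = 2.57521.
Mg per 6 O = 0.06947 × 2.57521 = 0.179.

0.179 Mg apfu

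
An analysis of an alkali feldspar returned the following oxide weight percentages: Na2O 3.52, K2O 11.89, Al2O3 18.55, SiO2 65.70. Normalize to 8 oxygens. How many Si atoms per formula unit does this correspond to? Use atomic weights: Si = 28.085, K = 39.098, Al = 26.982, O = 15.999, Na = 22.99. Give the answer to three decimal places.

3.000 Si apfu

Na2O: 3.52/61.979 = 0.05679 mol → 0.11358 mol Na, 0.05679 mol O.
K2O: 11.89/94.195 = 0.12623 mol → 0.25246 mol K, 0.12623 mol O.
Al2O3: 18.55/101.961 = 0.18193 mol → 0.36386 mol Al, 0.54579 mol O.
SiO2: 65.70/60.083 = 1.09349 mol → 1.09349 mol Si, 2.18698 mol O.
Total oxygen = 2.91579 mol. Normalization factor = 8/2.91579 = 2.74368.
Si per 8 O = 1.09349 × 2.74368 = 3.000.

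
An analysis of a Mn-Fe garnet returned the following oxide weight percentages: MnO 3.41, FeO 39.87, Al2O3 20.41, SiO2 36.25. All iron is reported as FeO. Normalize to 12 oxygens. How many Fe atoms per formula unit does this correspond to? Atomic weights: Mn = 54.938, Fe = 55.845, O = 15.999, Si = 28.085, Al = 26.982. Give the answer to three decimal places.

2.763 Fe apfu

MnO (M=70.937): mol = 0.04807; Mn = 0.04807, O = 0.04807.
FeO (M=71.844): mol = 0.55495; Fe = 0.55495, O = 0.55495.
Al2O3 (M=101.961): mol = 0.20017; Al = 0.40034, O = 0.60051.
SiO2 (M=60.083): mol = 0.60333; Si = 0.60333, O = 1.20666.
ΣO = 2.41019; factor = 12/ΣO = 4.97886.
Fe apfu = 0.55495 × 4.97886 = 2.763.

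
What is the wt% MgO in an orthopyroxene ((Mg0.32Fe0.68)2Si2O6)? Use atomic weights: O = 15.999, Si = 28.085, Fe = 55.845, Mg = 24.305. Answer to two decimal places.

10.59 wt%

M((Mg0.32Fe0.68)2Si2O6) = 243.668 g/mol; M(MgO) = 40.304 g/mol.
Moles MgO per formula unit = 0.64 Mg ÷ 1 = 0.6400.
MgO fraction = (0.6400 × 40.304) / 243.668 = 25.795/243.668 = 0.1059.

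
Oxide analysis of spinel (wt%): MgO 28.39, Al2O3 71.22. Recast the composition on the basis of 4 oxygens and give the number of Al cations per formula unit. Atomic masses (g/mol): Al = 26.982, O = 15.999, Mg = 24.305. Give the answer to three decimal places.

28.39 wt% MgO ÷ 40.304 g/mol = 0.70440 mol, giving 0.70440 Mg and 0.70440 O.
71.22 wt% Al2O3 ÷ 101.961 g/mol = 0.69850 mol, giving 1.39700 Al and 2.09550 O.
Oxygen sums to 2.79990; scaling by 4/2.79990 = 1.42862 puts the formula on 4 O.
Al: 1.39700 × 1.42862 = 1.996 atoms per formula unit.

1.996 Al apfu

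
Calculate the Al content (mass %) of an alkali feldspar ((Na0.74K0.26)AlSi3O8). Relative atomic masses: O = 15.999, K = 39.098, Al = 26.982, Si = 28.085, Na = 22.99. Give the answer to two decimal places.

Formula mass = 0.74*22.99 + 0.26*39.098 + 1*26.982 + 3*28.085 + 8*15.999 = 266.407 g/mol, of which 26.982 g is Al.
So Al makes up 26.982/266.407 = 0.1013 of the mass, i.e. 10.13%.

10.13 mass %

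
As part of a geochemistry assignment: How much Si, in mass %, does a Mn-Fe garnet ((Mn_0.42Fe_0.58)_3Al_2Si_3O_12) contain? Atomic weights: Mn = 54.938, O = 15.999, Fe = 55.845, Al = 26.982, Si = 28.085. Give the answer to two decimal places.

16.97 mass %

Formula mass = 1.26*54.938 + 1.74*55.845 + 2*26.982 + 3*28.085 + 12*15.999 = 496.599 g/mol, of which 84.255 g is Si.
So Si makes up 84.255/496.599 = 0.1697 of the mass, i.e. 16.97%.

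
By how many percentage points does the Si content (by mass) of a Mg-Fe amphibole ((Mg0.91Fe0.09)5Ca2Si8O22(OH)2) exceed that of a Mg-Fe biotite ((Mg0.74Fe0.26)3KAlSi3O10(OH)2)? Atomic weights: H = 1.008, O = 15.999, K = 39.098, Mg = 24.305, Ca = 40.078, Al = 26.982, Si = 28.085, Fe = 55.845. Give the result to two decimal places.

8.11 percentage points

M((Mg0.91Fe0.09)5Ca2Si8O22(OH)2) = 826.546 g/mol, so wt% Si = 224.680/826.546 × 100 = 27.18%.
M((Mg0.74Fe0.26)3KAlSi3O10(OH)2) = 441.855 g/mol, so wt% Si = 84.255/441.855 × 100 = 19.07%.
27.18 − 19.07 = 8.11 pp.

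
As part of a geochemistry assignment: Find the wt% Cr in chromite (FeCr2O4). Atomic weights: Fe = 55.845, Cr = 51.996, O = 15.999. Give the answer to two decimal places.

46.46 mass %

M(FeCr2O4) = 223.833 g/mol.
Cr contributes 2 × 51.996 = 103.992 g per mole.
103.992/223.833 = 0.4646 → 46.46%.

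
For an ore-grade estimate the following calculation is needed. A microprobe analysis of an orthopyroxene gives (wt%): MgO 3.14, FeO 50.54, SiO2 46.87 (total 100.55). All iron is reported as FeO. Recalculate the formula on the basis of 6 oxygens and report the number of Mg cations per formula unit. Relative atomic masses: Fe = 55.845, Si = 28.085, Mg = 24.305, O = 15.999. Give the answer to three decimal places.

3.14 wt% MgO ÷ 40.304 g/mol = 0.07791 mol, giving 0.07791 Mg and 0.07791 O.
50.54 wt% FeO ÷ 71.844 g/mol = 0.70347 mol, giving 0.70347 Fe and 0.70347 O.
46.87 wt% SiO2 ÷ 60.083 g/mol = 0.78009 mol, giving 0.78009 Si and 1.56018 O.
Oxygen sums to 2.34156; scaling by 6/2.34156 = 2.56239 puts the formula on 6 O.
Mg: 0.07791 × 2.56239 = 0.200 atoms per formula unit.

0.200 Mg apfu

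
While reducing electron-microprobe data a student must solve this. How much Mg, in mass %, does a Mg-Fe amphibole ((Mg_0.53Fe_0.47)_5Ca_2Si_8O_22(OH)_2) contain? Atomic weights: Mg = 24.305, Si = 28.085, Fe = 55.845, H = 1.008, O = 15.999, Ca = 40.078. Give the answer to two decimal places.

M((Mg_0.53Fe_0.47)_5Ca_2Si_8O_22(OH)_2) = 886.472 g/mol.
Mg contributes 2.65 × 24.305 = 64.408 g per mole.
64.408/886.472 = 0.0727 → 7.27%.

7.27 mass %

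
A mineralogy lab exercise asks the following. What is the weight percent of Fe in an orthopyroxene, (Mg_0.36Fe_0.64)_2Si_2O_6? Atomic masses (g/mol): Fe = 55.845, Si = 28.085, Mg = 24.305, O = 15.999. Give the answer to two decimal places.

M((Mg_0.36Fe_0.64)_2Si_2O_6) = 241.145 g/mol.
Fe contributes 1.28 × 55.845 = 71.482 g per mole.
71.482/241.145 = 0.2964 → 29.64%.

29.64 mass %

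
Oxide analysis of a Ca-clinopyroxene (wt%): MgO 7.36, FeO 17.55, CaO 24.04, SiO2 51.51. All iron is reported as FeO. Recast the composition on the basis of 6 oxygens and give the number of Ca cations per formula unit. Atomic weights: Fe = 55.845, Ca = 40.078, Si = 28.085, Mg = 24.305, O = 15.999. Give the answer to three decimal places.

7.36 wt% MgO ÷ 40.304 g/mol = 0.18261 mol, giving 0.18261 Mg and 0.18261 O.
17.55 wt% FeO ÷ 71.844 g/mol = 0.24428 mol, giving 0.24428 Fe and 0.24428 O.
24.04 wt% CaO ÷ 56.077 g/mol = 0.42870 mol, giving 0.42870 Ca and 0.42870 O.
51.51 wt% SiO2 ÷ 60.083 g/mol = 0.85731 mol, giving 0.85731 Si and 1.71462 O.
Oxygen sums to 2.57021; scaling by 6/2.57021 = 2.33444 puts the formula on 6 O.
Ca: 0.42870 × 2.33444 = 1.001 atoms per formula unit.

1.001 Ca apfu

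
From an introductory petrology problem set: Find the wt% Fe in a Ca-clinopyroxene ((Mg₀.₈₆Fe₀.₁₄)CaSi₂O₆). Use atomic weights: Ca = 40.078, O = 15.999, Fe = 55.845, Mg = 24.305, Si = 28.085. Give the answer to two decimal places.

3.54 mass %

Formula mass = 0.86×24.305 + 0.14×55.845 + 1×40.078 + 2×28.085 + 6×15.999 = 220.963 g/mol, of which 7.818 g is Fe.
So Fe makes up 7.818/220.963 = 0.0354 of the mass, i.e. 3.54%.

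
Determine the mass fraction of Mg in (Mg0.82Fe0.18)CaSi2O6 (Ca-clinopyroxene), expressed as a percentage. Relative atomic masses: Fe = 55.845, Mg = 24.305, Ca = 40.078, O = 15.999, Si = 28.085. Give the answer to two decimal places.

8.97 mass %

M((Mg0.82Fe0.18)CaSi2O6) = 222.224 g/mol.
Mg contributes 0.82 × 24.305 = 19.930 g per mole.
19.930/222.224 = 0.0897 → 8.97%.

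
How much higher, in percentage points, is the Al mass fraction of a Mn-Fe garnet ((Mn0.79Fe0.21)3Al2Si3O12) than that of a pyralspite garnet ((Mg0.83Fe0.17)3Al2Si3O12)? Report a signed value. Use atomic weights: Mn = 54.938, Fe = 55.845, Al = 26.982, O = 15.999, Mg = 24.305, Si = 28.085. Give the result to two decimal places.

-1.98 percentage points

Al in (Mn0.79Fe0.21)3Al2Si3O12: molar mass 495.592 g/mol; 2×26.982 = 53.964 g → 10.89 wt%.
Al in (Mg0.83Fe0.17)3Al2Si3O12: molar mass 419.207 g/mol; 2×26.982 = 53.964 g → 12.87 wt%.
Difference = 10.89 − 12.87 = -1.98 percentage points.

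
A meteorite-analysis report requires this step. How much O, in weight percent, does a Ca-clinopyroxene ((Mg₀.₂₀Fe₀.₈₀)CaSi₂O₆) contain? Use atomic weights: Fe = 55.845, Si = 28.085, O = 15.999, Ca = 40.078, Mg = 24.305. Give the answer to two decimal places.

M((Mg₀.₂₀Fe₀.₈₀)CaSi₂O₆) = 241.779 g/mol.
O contributes 6 × 15.999 = 95.994 g per mole.
95.994/241.779 = 0.3970 → 39.70%.

39.70 weight percent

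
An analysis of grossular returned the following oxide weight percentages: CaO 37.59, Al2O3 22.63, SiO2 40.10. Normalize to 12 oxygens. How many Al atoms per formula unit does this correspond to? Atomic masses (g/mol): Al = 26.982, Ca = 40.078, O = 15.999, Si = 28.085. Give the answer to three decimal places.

1.994 Al apfu

37.59 wt% CaO ÷ 56.077 g/mol = 0.67033 mol, giving 0.67033 Ca and 0.67033 O.
22.63 wt% Al2O3 ÷ 101.961 g/mol = 0.22195 mol, giving 0.44390 Al and 0.66585 O.
40.10 wt% SiO2 ÷ 60.083 g/mol = 0.66741 mol, giving 0.66741 Si and 1.33482 O.
Oxygen sums to 2.67100; scaling by 12/2.67100 = 4.49270 puts the formula on 12 O.
Al: 0.44390 × 4.49270 = 1.994 atoms per formula unit.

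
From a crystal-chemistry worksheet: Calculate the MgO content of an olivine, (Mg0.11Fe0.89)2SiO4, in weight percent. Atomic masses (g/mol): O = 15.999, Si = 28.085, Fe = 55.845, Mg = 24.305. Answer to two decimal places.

M((Mg0.11Fe0.89)2SiO4) = 196.832 g/mol; M(MgO) = 40.304 g/mol.
Moles MgO per formula unit = 0.22 Mg ÷ 1 = 0.2200.
MgO fraction = (0.2200 × 40.304) / 196.832 = 8.867/196.832 = 0.0450.

4.50 wt%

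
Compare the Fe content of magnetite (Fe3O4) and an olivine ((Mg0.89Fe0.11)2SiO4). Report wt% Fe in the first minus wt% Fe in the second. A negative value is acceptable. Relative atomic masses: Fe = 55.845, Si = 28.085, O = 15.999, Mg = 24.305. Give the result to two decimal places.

Fe in Fe3O4: molar mass 231.531 g/mol; 3×55.845 = 167.535 g → 72.36 wt%.
Fe in (Mg0.89Fe0.11)2SiO4: molar mass 147.630 g/mol; 0.22×55.845 = 12.286 g → 8.32 wt%.
Difference = 72.36 − 8.32 = 64.04 percentage points.

64.04 percentage points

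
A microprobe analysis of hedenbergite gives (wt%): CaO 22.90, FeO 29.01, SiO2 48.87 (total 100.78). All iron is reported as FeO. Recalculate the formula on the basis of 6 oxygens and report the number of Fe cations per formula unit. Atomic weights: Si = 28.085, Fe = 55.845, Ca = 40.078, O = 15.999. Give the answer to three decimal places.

22.90 wt% CaO ÷ 56.077 g/mol = 0.40837 mol, giving 0.40837 Ca and 0.40837 O.
29.01 wt% FeO ÷ 71.844 g/mol = 0.40379 mol, giving 0.40379 Fe and 0.40379 O.
48.87 wt% SiO2 ÷ 60.083 g/mol = 0.81337 mol, giving 0.81337 Si and 1.62674 O.
Oxygen sums to 2.43890; scaling by 6/2.43890 = 2.46013 puts the formula on 6 O.
Fe: 0.40379 × 2.46013 = 0.993 atoms per formula unit.

0.993 Fe apfu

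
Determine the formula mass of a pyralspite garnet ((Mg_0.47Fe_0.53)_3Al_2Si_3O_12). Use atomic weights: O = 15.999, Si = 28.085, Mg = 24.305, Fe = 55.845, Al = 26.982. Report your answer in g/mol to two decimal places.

453.27 g/mol

M = 1.41*24.305 + 1.59*55.845 + 2*26.982 + 3*28.085 + 12*15.999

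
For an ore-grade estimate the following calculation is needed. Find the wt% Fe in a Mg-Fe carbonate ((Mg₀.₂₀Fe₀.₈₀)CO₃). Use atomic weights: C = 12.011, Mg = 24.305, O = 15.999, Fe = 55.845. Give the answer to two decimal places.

40.78 wt%

Formula mass = 0.20*24.305 + 0.80*55.845 + 1*12.011 + 3*15.999 = 109.545 g/mol, of which 44.676 g is Fe.
So Fe makes up 44.676/109.545 = 0.4078 of the mass, i.e. 40.78%.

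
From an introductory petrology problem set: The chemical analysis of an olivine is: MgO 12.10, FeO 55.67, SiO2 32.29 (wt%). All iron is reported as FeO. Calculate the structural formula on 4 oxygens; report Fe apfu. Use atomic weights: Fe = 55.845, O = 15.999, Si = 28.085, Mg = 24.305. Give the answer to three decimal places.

MgO: 12.10/40.304 = 0.30022 mol → 0.30022 mol Mg, 0.30022 mol O.
FeO: 55.67/71.844 = 0.77487 mol → 0.77487 mol Fe, 0.77487 mol O.
SiO2: 32.29/60.083 = 0.53742 mol → 0.53742 mol Si, 1.07484 mol O.
Total oxygen = 2.14993 mol. Normalization factor = 4/2.14993 = 1.86053.
Fe per 4 O = 0.77487 × 1.86053 = 1.442.

1.442 Fe apfu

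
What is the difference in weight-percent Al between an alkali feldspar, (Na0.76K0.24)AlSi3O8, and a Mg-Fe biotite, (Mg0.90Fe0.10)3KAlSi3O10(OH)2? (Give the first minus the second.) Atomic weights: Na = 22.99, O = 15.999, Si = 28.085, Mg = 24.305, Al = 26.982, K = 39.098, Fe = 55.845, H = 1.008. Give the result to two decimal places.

3.82 percentage points

Al in (Na0.76K0.24)AlSi3O8: molar mass 266.085 g/mol; 1×26.982 = 26.982 g → 10.14 wt%.
Al in (Mg0.90Fe0.10)3KAlSi3O10(OH)2: molar mass 426.716 g/mol; 1×26.982 = 26.982 g → 6.32 wt%.
Difference = 10.14 − 6.32 = 3.82 percentage points.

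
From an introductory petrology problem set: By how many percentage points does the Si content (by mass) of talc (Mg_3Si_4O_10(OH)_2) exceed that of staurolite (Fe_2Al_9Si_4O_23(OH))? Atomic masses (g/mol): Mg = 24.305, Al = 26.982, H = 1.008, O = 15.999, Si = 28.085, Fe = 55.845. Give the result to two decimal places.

16.43 percentage points

Si in Mg_3Si_4O_10(OH)_2: molar mass 379.259 g/mol; 4×28.085 = 112.340 g → 29.62 wt%.
Si in Fe_2Al_9Si_4O_23(OH): molar mass 851.852 g/mol; 4×28.085 = 112.340 g → 13.19 wt%.
Difference = 29.62 − 13.19 = 16.43 percentage points.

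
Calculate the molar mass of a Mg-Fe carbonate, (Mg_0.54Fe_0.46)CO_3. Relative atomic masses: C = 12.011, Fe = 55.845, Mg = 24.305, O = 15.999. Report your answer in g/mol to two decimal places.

98.82 g/mol

M = 0.54*24.305 + 0.46*55.845 + 1*12.011 + 3*15.999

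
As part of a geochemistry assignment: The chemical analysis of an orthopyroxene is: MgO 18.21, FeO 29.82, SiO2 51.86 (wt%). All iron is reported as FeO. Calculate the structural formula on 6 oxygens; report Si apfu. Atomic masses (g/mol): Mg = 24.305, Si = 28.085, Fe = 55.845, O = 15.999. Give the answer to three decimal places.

1.997 Si apfu

MgO (M=40.304): mol = 0.45182; Mg = 0.45182, O = 0.45182.
FeO (M=71.844): mol = 0.41507; Fe = 0.41507, O = 0.41507.
SiO2 (M=60.083): mol = 0.86314; Si = 0.86314, O = 1.72628.
ΣO = 2.59317; factor = 6/ΣO = 2.31377.
Si apfu = 0.86314 × 2.31377 = 1.997.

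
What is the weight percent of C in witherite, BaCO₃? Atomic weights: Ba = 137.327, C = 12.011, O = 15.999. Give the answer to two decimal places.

M(BaCO₃) = 197.335 g/mol.
C contributes 1 × 12.011 = 12.011 g per mole.
12.011/197.335 = 0.0609 → 6.09%.

6.09 weight percent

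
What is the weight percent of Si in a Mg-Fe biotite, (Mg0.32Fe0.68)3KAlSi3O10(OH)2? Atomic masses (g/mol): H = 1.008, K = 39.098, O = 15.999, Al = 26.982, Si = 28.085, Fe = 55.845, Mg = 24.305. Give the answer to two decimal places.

Formula mass = 0.96*24.305 + 2.04*55.845 + 1*39.098 + 1*26.982 + 3*28.085 + 12*15.999 + 2*1.008 = 481.596 g/mol, of which 84.255 g is Si.
So Si makes up 84.255/481.596 = 0.1749 of the mass, i.e. 17.49%.

17.49 wt%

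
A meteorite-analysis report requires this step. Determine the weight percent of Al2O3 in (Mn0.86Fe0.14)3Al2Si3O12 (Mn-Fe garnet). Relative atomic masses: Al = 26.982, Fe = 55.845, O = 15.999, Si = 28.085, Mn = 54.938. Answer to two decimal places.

20.58 wt%

M((Mn0.86Fe0.14)3Al2Si3O12) = 495.402 g/mol; M(Al2O3) = 101.961 g/mol.
Moles Al2O3 per formula unit = 2 Al ÷ 2 = 1.0000.
Al2O3 fraction = (1.0000 × 101.961) / 495.402 = 101.961/495.402 = 0.2058.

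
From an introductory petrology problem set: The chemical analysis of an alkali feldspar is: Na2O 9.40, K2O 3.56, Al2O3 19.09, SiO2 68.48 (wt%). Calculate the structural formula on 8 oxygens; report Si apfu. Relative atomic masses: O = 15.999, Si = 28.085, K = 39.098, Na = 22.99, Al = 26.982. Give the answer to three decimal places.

Na2O (M=61.979): mol = 0.15166; Na = 0.30332, O = 0.15166.
K2O (M=94.195): mol = 0.03779; K = 0.07558, O = 0.03779.
Al2O3 (M=101.961): mol = 0.18723; Al = 0.37446, O = 0.56169.
SiO2 (M=60.083): mol = 1.13976; Si = 1.13976, O = 2.27952.
ΣO = 3.03066; factor = 8/ΣO = 2.63969.
Si apfu = 1.13976 × 2.63969 = 3.009.

3.009 Si apfu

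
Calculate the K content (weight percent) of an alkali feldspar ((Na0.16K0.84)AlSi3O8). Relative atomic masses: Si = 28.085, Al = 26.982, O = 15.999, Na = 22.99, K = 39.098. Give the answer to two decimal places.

Molar mass of (Na0.16K0.84)AlSi3O8: 0.16×22.99 + 0.84×39.098 + 1×26.982 + 3×28.085 + 8×15.999 = 275.750 g/mol.
Mass of K per formula unit: 0.84 × 39.098 = 32.842 g.
Weight fraction K = 32.842 / 275.750 = 0.1191.

11.91 weight percent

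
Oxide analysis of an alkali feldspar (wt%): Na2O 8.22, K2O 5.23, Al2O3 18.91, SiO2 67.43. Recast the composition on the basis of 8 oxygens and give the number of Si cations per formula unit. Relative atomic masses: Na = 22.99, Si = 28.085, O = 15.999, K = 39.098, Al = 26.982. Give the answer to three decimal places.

Na2O: 8.22/61.979 = 0.13263 mol → 0.26526 mol Na, 0.13263 mol O.
K2O: 5.23/94.195 = 0.05552 mol → 0.11104 mol K, 0.05552 mol O.
Al2O3: 18.91/101.961 = 0.18546 mol → 0.37092 mol Al, 0.55638 mol O.
SiO2: 67.43/60.083 = 1.12228 mol → 1.12228 mol Si, 2.24456 mol O.
Total oxygen = 2.98909 mol. Normalization factor = 8/2.98909 = 2.67640.
Si per 8 O = 1.12228 × 2.67640 = 3.004.

3.004 Si apfu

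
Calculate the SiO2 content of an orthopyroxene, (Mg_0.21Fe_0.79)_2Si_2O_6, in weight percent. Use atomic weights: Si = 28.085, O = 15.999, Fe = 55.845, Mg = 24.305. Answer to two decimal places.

47.95 wt%

M((Mg_0.21Fe_0.79)_2Si_2O_6) = 250.607 g/mol; M(SiO2) = 60.083 g/mol.
Moles SiO2 per formula unit = 2 Si ÷ 1 = 2.0000.
SiO2 fraction = (2.0000 × 60.083) / 250.607 = 120.166/250.607 = 0.4795.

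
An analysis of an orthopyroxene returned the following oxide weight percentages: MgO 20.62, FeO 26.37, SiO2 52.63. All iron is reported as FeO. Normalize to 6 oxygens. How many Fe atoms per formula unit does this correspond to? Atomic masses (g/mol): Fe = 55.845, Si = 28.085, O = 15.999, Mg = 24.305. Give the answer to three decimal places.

0.837 Fe apfu

MgO: 20.62/40.304 = 0.51161 mol → 0.51161 mol Mg, 0.51161 mol O.
FeO: 26.37/71.844 = 0.36705 mol → 0.36705 mol Fe, 0.36705 mol O.
SiO2: 52.63/60.083 = 0.87595 mol → 0.87595 mol Si, 1.75190 mol O.
Total oxygen = 2.63056 mol. Normalization factor = 6/2.63056 = 2.28088.
Fe per 6 O = 0.36705 × 2.28088 = 0.837.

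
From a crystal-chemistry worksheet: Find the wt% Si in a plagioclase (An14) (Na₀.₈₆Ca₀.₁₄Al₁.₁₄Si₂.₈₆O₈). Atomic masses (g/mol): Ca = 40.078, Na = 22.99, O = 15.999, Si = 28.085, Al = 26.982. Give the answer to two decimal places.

Molar mass of Na₀.₈₆Ca₀.₁₄Al₁.₁₄Si₂.₈₆O₈: 0.86*22.99 + 0.14*40.078 + 1.14*26.982 + 2.86*28.085 + 8*15.999 = 264.457 g/mol.
Mass of Si per formula unit: 2.86 × 28.085 = 80.323 g.
Weight fraction Si = 80.323 / 264.457 = 0.3037.

30.37 wt%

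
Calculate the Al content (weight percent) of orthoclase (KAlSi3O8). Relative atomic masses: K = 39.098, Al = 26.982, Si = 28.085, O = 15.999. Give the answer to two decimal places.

9.69 weight percent

Molar mass of KAlSi3O8: 1*39.098 + 1*26.982 + 3*28.085 + 8*15.999 = 278.327 g/mol.
Mass of Al per formula unit: 1 × 26.982 = 26.982 g.
Weight fraction Al = 26.982 / 278.327 = 0.0969.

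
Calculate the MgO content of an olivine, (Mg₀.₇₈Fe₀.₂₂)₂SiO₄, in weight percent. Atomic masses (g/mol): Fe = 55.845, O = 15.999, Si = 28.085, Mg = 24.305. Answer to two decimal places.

M((Mg₀.₇₈Fe₀.₂₂)₂SiO₄) = 154.569 g/mol; M(MgO) = 40.304 g/mol.
Moles MgO per formula unit = 1.56 Mg ÷ 1 = 1.5600.
MgO fraction = (1.5600 × 40.304) / 154.569 = 62.874/154.569 = 0.4068.

40.68 wt%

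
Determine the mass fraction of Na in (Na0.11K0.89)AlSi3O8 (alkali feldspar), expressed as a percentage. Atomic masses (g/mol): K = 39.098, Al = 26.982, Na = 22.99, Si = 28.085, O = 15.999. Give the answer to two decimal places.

0.91 mass %

Molar mass of (Na0.11K0.89)AlSi3O8: 0.11×22.99 + 0.89×39.098 + 1×26.982 + 3×28.085 + 8×15.999 = 276.555 g/mol.
Mass of Na per formula unit: 0.11 × 22.99 = 2.529 g.
Weight fraction Na = 2.529 / 276.555 = 0.0091.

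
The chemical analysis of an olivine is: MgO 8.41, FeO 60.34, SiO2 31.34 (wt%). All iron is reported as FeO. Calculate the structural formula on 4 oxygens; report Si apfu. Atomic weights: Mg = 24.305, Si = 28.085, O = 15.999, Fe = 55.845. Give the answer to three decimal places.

MgO: 8.41/40.304 = 0.20866 mol → 0.20866 mol Mg, 0.20866 mol O.
FeO: 60.34/71.844 = 0.83988 mol → 0.83988 mol Fe, 0.83988 mol O.
SiO2: 31.34/60.083 = 0.52161 mol → 0.52161 mol Si, 1.04322 mol O.
Total oxygen = 2.09176 mol. Normalization factor = 4/2.09176 = 1.91227.
Si per 4 O = 0.52161 × 1.91227 = 0.997.

0.997 Si apfu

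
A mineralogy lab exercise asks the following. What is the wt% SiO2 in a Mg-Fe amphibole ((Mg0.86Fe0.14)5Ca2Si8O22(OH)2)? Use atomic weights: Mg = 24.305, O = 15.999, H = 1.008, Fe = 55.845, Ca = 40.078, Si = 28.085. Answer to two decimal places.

M((Mg0.86Fe0.14)5Ca2Si8O22(OH)2) = 834.431 g/mol; M(SiO2) = 60.083 g/mol.
Moles SiO2 per formula unit = 8 Si ÷ 1 = 8.0000.
SiO2 fraction = (8.0000 × 60.083) / 834.431 = 480.664/834.431 = 0.5760.

57.60 wt%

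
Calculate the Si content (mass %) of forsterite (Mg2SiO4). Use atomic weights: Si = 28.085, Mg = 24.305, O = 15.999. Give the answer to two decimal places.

Formula mass = 2×24.305 + 1×28.085 + 4×15.999 = 140.691 g/mol, of which 28.085 g is Si.
So Si makes up 28.085/140.691 = 0.1996 of the mass, i.e. 19.96%.

19.96 mass %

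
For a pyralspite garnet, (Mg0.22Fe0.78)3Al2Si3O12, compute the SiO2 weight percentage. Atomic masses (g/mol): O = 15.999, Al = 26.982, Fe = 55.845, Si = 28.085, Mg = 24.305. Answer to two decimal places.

37.79 wt%

Formula mass = 476.926 g/mol.
3 Si → 3.0000 mol SiO2 per formula unit; M(SiO2) = 60.083, so SiO2 mass = 180.249 g.
180.249/476.926 × 100 = 37.79 wt%.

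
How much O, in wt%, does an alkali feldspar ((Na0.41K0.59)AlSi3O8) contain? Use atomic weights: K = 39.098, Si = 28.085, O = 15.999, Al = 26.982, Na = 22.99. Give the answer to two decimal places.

47.10 wt%

Molar mass of (Na0.41K0.59)AlSi3O8: 0.41·22.99 + 0.59·39.098 + 1·26.982 + 3·28.085 + 8·15.999 = 271.723 g/mol.
Mass of O per formula unit: 8 × 15.999 = 127.992 g.
Weight fraction O = 127.992 / 271.723 = 0.4710.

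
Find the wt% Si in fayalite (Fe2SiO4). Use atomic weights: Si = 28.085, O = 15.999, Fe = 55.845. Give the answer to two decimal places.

13.78 wt%

Molar mass of Fe2SiO4: 2*55.845 + 1*28.085 + 4*15.999 = 203.771 g/mol.
Mass of Si per formula unit: 1 × 28.085 = 28.085 g.
Weight fraction Si = 28.085 / 203.771 = 0.1378.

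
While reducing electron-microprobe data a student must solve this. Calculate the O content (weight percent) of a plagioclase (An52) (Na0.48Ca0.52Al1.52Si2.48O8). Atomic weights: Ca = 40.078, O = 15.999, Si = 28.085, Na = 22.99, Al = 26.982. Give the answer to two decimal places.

M(Na0.48Ca0.52Al1.52Si2.48O8) = 270.531 g/mol.
O contributes 8 × 15.999 = 127.992 g per mole.
127.992/270.531 = 0.4731 → 47.31%.

47.31 weight percent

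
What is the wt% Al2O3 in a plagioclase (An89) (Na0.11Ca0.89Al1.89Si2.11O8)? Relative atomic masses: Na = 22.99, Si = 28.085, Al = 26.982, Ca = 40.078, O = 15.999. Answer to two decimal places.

Formula mass = 276.446 g/mol.
1.89 Al → 0.9450 mol Al2O3 per formula unit; M(Al2O3) = 101.961, so Al2O3 mass = 96.353 g.
96.353/276.446 × 100 = 34.85 wt%.

34.85 wt%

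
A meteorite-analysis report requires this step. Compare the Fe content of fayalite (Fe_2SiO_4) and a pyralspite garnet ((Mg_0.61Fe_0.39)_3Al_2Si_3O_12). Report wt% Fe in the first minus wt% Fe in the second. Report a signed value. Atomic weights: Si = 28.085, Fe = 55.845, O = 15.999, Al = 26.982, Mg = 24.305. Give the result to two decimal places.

Fe in Fe_2SiO_4: molar mass 203.771 g/mol; 2×55.845 = 111.690 g → 54.81 wt%.
Fe in (Mg_0.61Fe_0.39)_3Al_2Si_3O_12: molar mass 440.024 g/mol; 1.17×55.845 = 65.339 g → 14.85 wt%.
Difference = 54.81 − 14.85 = 39.96 percentage points.

39.96 percentage points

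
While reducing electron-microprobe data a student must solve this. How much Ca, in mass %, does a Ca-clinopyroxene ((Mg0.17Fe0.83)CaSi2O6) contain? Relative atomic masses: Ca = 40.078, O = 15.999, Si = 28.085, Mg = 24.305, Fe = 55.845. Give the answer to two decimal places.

16.51 mass %

M((Mg0.17Fe0.83)CaSi2O6) = 242.725 g/mol.
Ca contributes 1 × 40.078 = 40.078 g per mole.
40.078/242.725 = 0.1651 → 16.51%.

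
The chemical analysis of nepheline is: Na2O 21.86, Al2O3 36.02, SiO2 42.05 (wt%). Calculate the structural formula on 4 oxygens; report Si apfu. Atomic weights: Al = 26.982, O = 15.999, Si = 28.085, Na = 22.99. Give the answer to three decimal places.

0.995 Si apfu

21.86 wt% Na2O ÷ 61.979 g/mol = 0.35270 mol, giving 0.70540 Na and 0.35270 O.
36.02 wt% Al2O3 ÷ 101.961 g/mol = 0.35327 mol, giving 0.70654 Al and 1.05981 O.
42.05 wt% SiO2 ÷ 60.083 g/mol = 0.69987 mol, giving 0.69987 Si and 1.39974 O.
Oxygen sums to 2.81225; scaling by 4/2.81225 = 1.42235 puts the formula on 4 O.
Si: 0.69987 × 1.42235 = 0.995 atoms per formula unit.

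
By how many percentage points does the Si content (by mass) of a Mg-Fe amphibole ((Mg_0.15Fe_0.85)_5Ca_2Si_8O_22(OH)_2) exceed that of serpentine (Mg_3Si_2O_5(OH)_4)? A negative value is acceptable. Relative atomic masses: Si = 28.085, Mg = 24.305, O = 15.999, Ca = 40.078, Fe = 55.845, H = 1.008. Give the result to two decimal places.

Si in (Mg_0.15Fe_0.85)_5Ca_2Si_8O_22(OH)_2: molar mass 946.398 g/mol; 8×28.085 = 224.680 g → 23.74 wt%.
Si in Mg_3Si_2O_5(OH)_4: molar mass 277.108 g/mol; 2×28.085 = 56.170 g → 20.27 wt%.
Difference = 23.74 − 20.27 = 3.47 percentage points.

3.47 percentage points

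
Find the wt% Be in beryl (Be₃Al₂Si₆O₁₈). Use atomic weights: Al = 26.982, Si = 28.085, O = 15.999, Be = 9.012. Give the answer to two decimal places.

5.03 wt%

Formula mass = 3·9.012 + 2·26.982 + 6·28.085 + 18·15.999 = 537.492 g/mol, of which 27.036 g is Be.
So Be makes up 27.036/537.492 = 0.0503 of the mass, i.e. 5.03%.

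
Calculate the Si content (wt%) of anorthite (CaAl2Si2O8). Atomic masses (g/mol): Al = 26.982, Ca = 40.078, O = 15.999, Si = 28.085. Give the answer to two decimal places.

20.19 wt%

M(CaAl2Si2O8) = 278.204 g/mol.
Si contributes 2 × 28.085 = 56.170 g per mole.
56.170/278.204 = 0.2019 → 20.19%.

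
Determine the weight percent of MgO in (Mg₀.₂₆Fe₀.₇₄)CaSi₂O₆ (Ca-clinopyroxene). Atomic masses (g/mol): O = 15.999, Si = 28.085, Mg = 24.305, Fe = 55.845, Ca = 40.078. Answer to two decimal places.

Molar mass of (Mg₀.₂₆Fe₀.₇₄)CaSi₂O₆ = 0.26·24.305 + 0.74·55.845 + 1·40.078 + 2·28.085 + 6·15.999 = 239.887 g/mol.
Each formula unit contains 0.26 Mg, equivalent to 0.26/1 = 0.2600 mol MgO.
M(MgO) = 1×24.305 + 1×15.999 = 40.304 g/mol.
Mass of MgO per formula unit = 0.2600 × 40.304 = 10.479 g.
MgO wt% = 10.479 / 239.887 × 100 = 4.37%.

4.37 wt%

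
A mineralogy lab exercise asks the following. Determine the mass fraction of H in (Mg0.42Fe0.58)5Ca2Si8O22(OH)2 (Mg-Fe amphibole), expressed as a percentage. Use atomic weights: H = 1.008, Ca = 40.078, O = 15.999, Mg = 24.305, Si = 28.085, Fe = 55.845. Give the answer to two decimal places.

0.22 mass %

M((Mg0.42Fe0.58)5Ca2Si8O22(OH)2) = 903.819 g/mol.
H contributes 2 × 1.008 = 2.016 g per mole.
2.016/903.819 = 0.0022 → 0.22%.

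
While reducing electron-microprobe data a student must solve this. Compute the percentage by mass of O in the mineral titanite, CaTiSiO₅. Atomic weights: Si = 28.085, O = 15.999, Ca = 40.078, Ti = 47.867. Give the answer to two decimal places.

M(CaTiSiO₅) = 196.025 g/mol.
O contributes 5 × 15.999 = 79.995 g per mole.
79.995/196.025 = 0.4081 → 40.81%.

40.81 wt%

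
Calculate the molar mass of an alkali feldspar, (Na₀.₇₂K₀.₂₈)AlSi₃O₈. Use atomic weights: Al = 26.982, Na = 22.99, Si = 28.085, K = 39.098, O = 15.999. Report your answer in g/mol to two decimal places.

M = 0.72·22.99 + 0.28·39.098 + 1·26.982 + 3·28.085 + 8·15.999

266.73 g/mol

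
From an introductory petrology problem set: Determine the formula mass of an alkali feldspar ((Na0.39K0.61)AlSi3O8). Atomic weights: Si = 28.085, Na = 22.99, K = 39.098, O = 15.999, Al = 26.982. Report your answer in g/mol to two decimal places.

Na: 0.39 × 22.99 = 8.9661
K: 0.61 × 39.098 = 23.8498
Al: 1 × 26.982 = 26.9820
Si: 3 × 28.085 = 84.2550
O: 8 × 15.999 = 127.9920
Summing the contributions gives the formula mass.

272.04 g/mol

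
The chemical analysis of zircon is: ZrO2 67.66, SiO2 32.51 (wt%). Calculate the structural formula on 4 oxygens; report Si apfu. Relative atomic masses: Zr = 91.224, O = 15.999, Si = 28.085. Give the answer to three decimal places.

0.993 Si apfu

67.66 wt% ZrO2 ÷ 123.222 g/mol = 0.54909 mol, giving 0.54909 Zr and 1.09818 O.
32.51 wt% SiO2 ÷ 60.083 g/mol = 0.54108 mol, giving 0.54108 Si and 1.08216 O.
Oxygen sums to 2.18034; scaling by 4/2.18034 = 1.83458 puts the formula on 4 O.
Si: 0.54108 × 1.83458 = 0.993 atoms per formula unit.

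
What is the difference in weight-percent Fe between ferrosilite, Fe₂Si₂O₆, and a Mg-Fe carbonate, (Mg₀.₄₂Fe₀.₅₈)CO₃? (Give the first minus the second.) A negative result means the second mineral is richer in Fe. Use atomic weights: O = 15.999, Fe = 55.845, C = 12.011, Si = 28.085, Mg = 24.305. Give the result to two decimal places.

10.76 percentage points

First mineral: 111.690 g Fe in 263.854 g formula = 42.33 wt% Fe.
Second mineral: 32.390 g Fe in 102.606 g formula = 31.57 wt% Fe.
42.33% − 31.57% gives a difference of 10.76 percentage points.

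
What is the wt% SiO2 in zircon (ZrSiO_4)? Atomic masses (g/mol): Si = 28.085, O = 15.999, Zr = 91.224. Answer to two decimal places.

M(ZrSiO_4) = 183.305 g/mol; M(SiO2) = 60.083 g/mol.
Moles SiO2 per formula unit = 1 Si ÷ 1 = 1.0000.
SiO2 fraction = (1.0000 × 60.083) / 183.305 = 60.083/183.305 = 0.3278.

32.78 wt%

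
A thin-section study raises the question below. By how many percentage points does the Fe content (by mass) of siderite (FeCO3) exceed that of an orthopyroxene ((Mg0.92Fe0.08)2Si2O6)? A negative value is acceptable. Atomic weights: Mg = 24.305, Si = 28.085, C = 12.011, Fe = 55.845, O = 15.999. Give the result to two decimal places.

First mineral: 55.845 g Fe in 115.853 g formula = 48.20 wt% Fe.
Second mineral: 8.935 g Fe in 205.820 g formula = 4.34 wt% Fe.
48.20% − 4.34% gives a difference of 43.86 percentage points.

43.86 percentage points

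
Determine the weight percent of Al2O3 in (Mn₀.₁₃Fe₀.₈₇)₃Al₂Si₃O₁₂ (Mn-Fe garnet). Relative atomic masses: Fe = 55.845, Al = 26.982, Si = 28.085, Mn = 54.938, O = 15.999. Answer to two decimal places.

Formula mass = 497.388 g/mol.
2 Al → 1.0000 mol Al2O3 per formula unit; M(Al2O3) = 101.961, so Al2O3 mass = 101.961 g.
101.961/497.388 × 100 = 20.50 wt%.

20.50 wt%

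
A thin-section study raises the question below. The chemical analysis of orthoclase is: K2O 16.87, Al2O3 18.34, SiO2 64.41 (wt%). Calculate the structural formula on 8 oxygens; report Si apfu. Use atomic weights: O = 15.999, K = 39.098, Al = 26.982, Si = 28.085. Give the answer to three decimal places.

2.996 Si apfu

K2O: 16.87/94.195 = 0.17910 mol → 0.35820 mol K, 0.17910 mol O.
Al2O3: 18.34/101.961 = 0.17987 mol → 0.35974 mol Al, 0.53961 mol O.
SiO2: 64.41/60.083 = 1.07202 mol → 1.07202 mol Si, 2.14404 mol O.
Total oxygen = 2.86275 mol. Normalization factor = 8/2.86275 = 2.79452.
Si per 8 O = 1.07202 × 2.79452 = 2.996.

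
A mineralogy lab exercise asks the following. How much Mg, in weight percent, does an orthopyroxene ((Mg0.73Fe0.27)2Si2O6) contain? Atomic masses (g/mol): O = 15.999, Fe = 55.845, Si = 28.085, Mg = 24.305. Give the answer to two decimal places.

16.29 weight percent

Molar mass of (Mg0.73Fe0.27)2Si2O6: 1.46*24.305 + 0.54*55.845 + 2*28.085 + 6*15.999 = 217.806 g/mol.
Mass of Mg per formula unit: 1.46 × 24.305 = 35.485 g.
Weight fraction Mg = 35.485 / 217.806 = 0.1629.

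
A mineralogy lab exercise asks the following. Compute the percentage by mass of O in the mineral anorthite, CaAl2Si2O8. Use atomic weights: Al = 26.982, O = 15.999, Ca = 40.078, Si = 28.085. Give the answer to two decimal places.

Molar mass of CaAl2Si2O8: 1*40.078 + 2*26.982 + 2*28.085 + 8*15.999 = 278.204 g/mol.
Mass of O per formula unit: 8 × 15.999 = 127.992 g.
Weight fraction O = 127.992 / 278.204 = 0.4601.

46.01 weight percent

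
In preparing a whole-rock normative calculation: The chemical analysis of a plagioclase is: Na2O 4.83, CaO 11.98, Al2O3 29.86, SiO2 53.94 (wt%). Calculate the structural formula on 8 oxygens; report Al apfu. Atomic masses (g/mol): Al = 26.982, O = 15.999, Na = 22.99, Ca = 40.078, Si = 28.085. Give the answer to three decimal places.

Na2O (M=61.979): mol = 0.07793; Na = 0.15586, O = 0.07793.
CaO (M=56.077): mol = 0.21363; Ca = 0.21363, O = 0.21363.
Al2O3 (M=101.961): mol = 0.29286; Al = 0.58572, O = 0.87858.
SiO2 (M=60.083): mol = 0.89776; Si = 0.89776, O = 1.79552.
ΣO = 2.96566; factor = 8/ΣO = 2.69754.
Al apfu = 0.58572 × 2.69754 = 1.580.

1.580 Al apfu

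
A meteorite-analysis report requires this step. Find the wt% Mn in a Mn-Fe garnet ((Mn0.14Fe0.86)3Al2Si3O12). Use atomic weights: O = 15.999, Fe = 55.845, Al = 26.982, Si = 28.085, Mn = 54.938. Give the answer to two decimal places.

Formula mass = 0.42·54.938 + 2.58·55.845 + 2·26.982 + 3·28.085 + 12·15.999 = 497.361 g/mol, of which 23.074 g is Mn.
So Mn makes up 23.074/497.361 = 0.0464 of the mass, i.e. 4.64%.

4.64 wt%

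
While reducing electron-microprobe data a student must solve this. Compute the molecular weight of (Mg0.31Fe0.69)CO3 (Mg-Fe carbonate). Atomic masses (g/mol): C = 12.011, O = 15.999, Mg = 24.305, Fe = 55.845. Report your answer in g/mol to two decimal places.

106.08 g/mol

M = 0.31*24.305 + 0.69*55.845 + 1*12.011 + 3*15.999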